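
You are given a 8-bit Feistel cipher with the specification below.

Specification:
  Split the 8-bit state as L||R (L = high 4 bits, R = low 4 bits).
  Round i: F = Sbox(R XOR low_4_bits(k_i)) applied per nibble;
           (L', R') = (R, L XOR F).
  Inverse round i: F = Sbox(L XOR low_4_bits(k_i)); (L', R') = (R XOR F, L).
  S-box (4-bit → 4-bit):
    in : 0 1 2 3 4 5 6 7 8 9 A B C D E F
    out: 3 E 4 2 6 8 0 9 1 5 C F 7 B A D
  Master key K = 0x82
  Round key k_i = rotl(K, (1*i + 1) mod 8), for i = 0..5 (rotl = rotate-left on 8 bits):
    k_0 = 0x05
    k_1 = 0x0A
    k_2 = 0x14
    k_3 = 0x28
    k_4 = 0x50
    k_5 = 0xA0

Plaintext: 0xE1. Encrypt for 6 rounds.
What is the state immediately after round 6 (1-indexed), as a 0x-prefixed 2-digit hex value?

s_0 = plaintext = 0xE1
s_1 = Round(s_0, k_0) = 0x18
s_2 = Round(s_1, k_1) = 0x85
s_3 = Round(s_2, k_2) = 0x56
s_4 = Round(s_3, k_3) = 0x6F
s_5 = Round(s_4, k_4) = 0xFB
s_6 = Round(s_5, k_5) = 0xB0

0xB0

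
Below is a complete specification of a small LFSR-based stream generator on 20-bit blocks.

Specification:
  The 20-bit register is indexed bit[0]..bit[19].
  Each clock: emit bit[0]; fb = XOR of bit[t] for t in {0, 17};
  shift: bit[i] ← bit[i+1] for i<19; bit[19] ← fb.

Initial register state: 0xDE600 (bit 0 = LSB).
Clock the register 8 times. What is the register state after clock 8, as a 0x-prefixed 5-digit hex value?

reg_0 = 0xDE600
clock 1: out=0, reg = 0x6F300
clock 2: out=0, reg = 0xB7980
clock 3: out=0, reg = 0xDBCC0
clock 4: out=0, reg = 0x6DE60
clock 5: out=0, reg = 0xB6F30
clock 6: out=0, reg = 0xDB798
clock 7: out=0, reg = 0x6DBCC
clock 8: out=0, reg = 0xB6DE6

0xB6DE6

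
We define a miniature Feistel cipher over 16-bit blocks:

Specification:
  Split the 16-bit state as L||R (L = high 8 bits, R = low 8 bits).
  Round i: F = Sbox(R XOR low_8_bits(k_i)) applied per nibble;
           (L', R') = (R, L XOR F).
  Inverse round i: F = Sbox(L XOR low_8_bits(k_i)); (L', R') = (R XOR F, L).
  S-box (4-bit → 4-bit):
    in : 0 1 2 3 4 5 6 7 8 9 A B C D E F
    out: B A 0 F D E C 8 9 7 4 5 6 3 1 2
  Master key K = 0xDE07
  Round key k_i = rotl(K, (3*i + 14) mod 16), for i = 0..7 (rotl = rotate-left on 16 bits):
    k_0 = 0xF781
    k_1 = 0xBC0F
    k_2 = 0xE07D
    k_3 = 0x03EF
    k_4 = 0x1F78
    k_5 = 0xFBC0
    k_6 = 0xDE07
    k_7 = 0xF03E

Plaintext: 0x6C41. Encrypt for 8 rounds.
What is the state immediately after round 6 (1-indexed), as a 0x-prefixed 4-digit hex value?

0x2F66

s_0 = plaintext = 0x6C41
s_1 = Round(s_0, k_0) = 0x4107
s_2 = Round(s_1, k_1) = 0x07F8
s_3 = Round(s_2, k_2) = 0xF899
s_4 = Round(s_3, k_3) = 0x9974
s_5 = Round(s_4, k_4) = 0x742F
s_6 = Round(s_5, k_5) = 0x2F66
s_7 = Round(s_6, k_6) = 0x66E5
s_8 = Round(s_7, k_7) = 0xE553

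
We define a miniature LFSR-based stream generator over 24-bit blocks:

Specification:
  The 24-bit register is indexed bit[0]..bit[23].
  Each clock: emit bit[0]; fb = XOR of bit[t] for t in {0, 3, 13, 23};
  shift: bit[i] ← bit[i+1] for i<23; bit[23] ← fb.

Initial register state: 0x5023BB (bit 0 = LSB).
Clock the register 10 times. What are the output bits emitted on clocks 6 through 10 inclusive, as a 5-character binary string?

reg_0 = 0x5023BB
clock 1: out=1, reg = 0xA811DD
clock 2: out=1, reg = 0xD408EE
clock 3: out=0, reg = 0x6A0477
clock 4: out=1, reg = 0xB5023B
clock 5: out=1, reg = 0xDA811D
clock 6: out=1, reg = 0xED408E
clock 7: out=0, reg = 0x76A047
clock 8: out=1, reg = 0x3B5023
clock 9: out=1, reg = 0x9DA811
clock 10: out=1, reg = 0xCED408

10111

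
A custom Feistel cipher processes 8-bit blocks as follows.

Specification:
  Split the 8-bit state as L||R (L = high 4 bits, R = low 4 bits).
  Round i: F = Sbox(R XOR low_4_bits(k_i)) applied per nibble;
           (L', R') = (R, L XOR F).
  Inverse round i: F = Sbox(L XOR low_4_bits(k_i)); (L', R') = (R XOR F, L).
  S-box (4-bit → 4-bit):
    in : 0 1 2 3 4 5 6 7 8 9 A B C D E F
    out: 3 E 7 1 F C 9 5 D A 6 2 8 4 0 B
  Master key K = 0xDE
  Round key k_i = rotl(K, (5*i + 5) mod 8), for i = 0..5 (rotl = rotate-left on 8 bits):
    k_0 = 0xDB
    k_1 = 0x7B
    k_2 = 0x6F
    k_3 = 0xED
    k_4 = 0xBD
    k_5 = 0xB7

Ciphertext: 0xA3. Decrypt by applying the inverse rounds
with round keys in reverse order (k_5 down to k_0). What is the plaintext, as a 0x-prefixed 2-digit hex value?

s_0 = ciphertext = 0xA3
s_1 = InvRound(s_0, k_5) = 0x7A
s_2 = InvRound(s_1, k_4) = 0xC7
s_3 = InvRound(s_2, k_3) = 0x9C
s_4 = InvRound(s_3, k_2) = 0x59
s_5 = InvRound(s_4, k_1) = 0x95
s_6 = InvRound(s_5, k_0) = 0x29

0x29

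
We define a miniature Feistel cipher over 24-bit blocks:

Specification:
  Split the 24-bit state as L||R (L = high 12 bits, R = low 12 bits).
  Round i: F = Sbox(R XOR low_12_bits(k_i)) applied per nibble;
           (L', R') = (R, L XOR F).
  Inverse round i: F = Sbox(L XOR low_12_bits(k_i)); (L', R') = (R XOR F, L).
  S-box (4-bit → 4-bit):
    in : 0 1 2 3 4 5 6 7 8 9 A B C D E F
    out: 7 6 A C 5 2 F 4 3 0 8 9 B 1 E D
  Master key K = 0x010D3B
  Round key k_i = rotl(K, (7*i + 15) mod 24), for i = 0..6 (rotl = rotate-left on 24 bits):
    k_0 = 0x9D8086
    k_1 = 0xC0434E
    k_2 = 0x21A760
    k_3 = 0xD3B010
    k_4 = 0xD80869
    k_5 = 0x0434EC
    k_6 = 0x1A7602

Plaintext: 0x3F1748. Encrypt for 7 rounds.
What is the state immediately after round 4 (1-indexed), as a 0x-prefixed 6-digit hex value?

0x561078

s_0 = plaintext = 0x3F1748
s_1 = Round(s_0, k_0) = 0x74874F
s_2 = Round(s_1, k_1) = 0x74F23E
s_3 = Round(s_2, k_2) = 0x23E561
s_4 = Round(s_3, k_3) = 0x561078
s_5 = Round(s_4, k_4) = 0x078607
s_6 = Round(s_5, k_5) = 0x607A91
s_7 = Round(s_6, k_6) = 0xA91D0B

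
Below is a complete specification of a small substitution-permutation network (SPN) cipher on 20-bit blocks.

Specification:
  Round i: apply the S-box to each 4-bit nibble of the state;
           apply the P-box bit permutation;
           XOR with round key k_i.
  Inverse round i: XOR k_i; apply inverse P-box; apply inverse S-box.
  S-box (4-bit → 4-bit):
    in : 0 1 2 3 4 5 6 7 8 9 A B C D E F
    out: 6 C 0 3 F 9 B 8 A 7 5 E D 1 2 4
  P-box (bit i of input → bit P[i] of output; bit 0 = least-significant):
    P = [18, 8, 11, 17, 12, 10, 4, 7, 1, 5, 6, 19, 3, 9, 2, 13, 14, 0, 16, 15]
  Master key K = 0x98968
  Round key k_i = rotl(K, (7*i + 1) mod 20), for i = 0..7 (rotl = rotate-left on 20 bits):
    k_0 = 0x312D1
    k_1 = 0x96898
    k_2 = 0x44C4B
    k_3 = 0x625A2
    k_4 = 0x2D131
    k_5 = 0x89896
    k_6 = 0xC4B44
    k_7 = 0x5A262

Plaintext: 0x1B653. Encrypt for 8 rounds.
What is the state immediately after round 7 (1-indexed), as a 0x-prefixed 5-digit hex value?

0x739DE

s_0 = plaintext = 0x1B653
s_1 = Round(s_0, k_0) = 0xEA177
s_2 = Round(s_1, k_1) = 0x36855
s_3 = Round(s_2, k_2) = 0xA3EE2
s_4 = Round(s_3, k_3) = 0x7638A
s_5 = Round(s_4, k_4) = 0x67F9B
s_6 = Round(s_5, k_5) = 0xA65C7
s_7 = Round(s_6, k_6) = 0x739DE
s_8 = Round(s_7, k_7) = 0x53108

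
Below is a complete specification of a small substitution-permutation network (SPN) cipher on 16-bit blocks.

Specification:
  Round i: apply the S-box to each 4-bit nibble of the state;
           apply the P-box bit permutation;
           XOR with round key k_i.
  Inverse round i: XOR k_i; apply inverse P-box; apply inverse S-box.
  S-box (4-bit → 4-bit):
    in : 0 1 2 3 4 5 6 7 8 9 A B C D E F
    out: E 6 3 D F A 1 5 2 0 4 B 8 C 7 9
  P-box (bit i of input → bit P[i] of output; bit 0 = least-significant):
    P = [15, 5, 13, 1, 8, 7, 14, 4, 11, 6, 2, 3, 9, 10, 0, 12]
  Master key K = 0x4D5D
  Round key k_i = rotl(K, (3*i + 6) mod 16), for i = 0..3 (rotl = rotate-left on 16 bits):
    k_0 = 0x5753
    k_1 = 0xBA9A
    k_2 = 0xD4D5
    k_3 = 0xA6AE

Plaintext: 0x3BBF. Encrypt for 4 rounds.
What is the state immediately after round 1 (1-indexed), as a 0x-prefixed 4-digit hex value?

0xCC88

s_0 = plaintext = 0x3BBF
s_1 = Round(s_0, k_0) = 0xCC88
s_2 = Round(s_1, k_1) = 0xAA32
s_3 = Round(s_2, k_2) = 0x15E0
s_4 = Round(s_3, k_3) = 0xC345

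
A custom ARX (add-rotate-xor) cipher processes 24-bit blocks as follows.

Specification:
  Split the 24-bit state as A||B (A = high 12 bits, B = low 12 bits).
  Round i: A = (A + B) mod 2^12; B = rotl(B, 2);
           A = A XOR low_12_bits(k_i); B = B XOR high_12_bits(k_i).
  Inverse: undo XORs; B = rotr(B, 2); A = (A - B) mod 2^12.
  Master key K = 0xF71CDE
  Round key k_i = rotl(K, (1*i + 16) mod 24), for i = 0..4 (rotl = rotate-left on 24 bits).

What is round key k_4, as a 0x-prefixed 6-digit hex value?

0xEF71CD

K = 0xF71CDE
k_0 = rotl(K, (1*0+16) mod 24) = rotl(K, 16) = 0xDEF71C
k_1 = rotl(K, (1*1+16) mod 24) = rotl(K, 17) = 0xBDEE39
k_2 = rotl(K, (1*2+16) mod 24) = rotl(K, 18) = 0x7BDC73
k_3 = rotl(K, (1*3+16) mod 24) = rotl(K, 19) = 0xF7B8E6
k_4 = rotl(K, (1*4+16) mod 24) = rotl(K, 20) = 0xEF71CD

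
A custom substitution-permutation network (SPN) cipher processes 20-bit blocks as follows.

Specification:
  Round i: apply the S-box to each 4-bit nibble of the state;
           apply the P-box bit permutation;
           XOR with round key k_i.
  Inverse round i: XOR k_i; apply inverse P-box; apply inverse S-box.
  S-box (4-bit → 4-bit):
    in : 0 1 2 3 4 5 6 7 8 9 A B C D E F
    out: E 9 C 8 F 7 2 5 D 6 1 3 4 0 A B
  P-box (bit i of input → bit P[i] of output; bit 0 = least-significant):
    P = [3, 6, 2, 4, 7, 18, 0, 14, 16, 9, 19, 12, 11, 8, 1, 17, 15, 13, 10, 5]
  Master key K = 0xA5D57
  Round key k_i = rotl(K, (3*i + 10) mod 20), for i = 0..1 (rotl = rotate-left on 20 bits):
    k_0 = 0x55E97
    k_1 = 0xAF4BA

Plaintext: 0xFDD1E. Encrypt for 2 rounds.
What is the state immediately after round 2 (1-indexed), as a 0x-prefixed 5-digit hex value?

0xE4BB6

s_0 = plaintext = 0xFDD1E
s_1 = Round(s_0, k_0) = 0x5BE67
s_2 = Round(s_1, k_1) = 0xE4BB6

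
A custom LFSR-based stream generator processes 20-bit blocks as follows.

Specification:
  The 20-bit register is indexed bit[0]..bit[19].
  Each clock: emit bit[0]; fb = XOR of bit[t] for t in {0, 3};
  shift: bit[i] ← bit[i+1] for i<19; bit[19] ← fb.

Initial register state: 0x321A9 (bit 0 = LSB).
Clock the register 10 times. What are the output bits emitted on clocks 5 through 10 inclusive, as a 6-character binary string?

reg_0 = 0x321A9
clock 1: out=1, reg = 0x190D4
clock 2: out=0, reg = 0x0C86A
clock 3: out=0, reg = 0x86435
clock 4: out=1, reg = 0xC321A
clock 5: out=0, reg = 0xE190D
clock 6: out=1, reg = 0x70C86
clock 7: out=0, reg = 0x38643
clock 8: out=1, reg = 0x9C321
clock 9: out=1, reg = 0xCE190
clock 10: out=0, reg = 0x670C8

010110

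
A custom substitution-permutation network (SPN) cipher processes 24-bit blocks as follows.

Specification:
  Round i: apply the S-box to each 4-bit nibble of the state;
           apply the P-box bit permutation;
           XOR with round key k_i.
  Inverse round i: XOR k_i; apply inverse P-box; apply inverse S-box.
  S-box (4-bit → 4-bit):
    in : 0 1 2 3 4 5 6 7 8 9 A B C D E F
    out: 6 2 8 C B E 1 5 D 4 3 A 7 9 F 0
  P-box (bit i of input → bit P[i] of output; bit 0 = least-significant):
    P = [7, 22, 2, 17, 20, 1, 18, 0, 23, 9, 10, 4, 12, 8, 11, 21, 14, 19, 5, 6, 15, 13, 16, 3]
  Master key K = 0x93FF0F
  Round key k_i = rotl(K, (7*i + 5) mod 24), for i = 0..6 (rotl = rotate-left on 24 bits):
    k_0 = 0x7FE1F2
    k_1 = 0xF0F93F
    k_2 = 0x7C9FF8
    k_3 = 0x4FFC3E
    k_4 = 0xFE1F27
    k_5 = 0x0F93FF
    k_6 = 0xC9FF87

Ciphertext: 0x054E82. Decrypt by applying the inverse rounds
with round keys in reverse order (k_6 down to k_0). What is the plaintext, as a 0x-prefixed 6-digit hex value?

s_0 = ciphertext = 0x054E82
s_1 = InvRound(s_0, k_6) = 0xA1A630
s_2 = InvRound(s_1, k_5) = 0xBB4758
s_3 = InvRound(s_2, k_4) = 0x387250
s_4 = InvRound(s_3, k_3) = 0x8330C5
s_5 = InvRound(s_4, k_2) = 0xE05E85
s_6 = InvRound(s_5, k_1) = 0x4915A6
s_7 = InvRound(s_6, k_0) = 0xADD373

0xADD373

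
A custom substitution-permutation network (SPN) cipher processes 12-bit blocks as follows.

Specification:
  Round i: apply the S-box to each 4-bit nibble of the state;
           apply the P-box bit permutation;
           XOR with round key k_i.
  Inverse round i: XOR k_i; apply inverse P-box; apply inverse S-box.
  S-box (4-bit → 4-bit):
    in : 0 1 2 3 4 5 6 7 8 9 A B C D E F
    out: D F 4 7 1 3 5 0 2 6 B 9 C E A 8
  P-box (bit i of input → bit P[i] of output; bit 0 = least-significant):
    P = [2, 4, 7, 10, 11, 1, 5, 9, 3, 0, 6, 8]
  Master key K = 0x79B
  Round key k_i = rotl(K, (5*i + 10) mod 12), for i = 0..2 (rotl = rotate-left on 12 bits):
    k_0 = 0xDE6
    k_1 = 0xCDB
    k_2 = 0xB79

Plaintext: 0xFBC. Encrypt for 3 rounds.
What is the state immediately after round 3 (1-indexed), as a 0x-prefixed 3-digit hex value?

0x753

s_0 = plaintext = 0xFBC
s_1 = Round(s_0, k_0) = 0x266
s_2 = Round(s_1, k_1) = 0x43F
s_3 = Round(s_2, k_2) = 0x753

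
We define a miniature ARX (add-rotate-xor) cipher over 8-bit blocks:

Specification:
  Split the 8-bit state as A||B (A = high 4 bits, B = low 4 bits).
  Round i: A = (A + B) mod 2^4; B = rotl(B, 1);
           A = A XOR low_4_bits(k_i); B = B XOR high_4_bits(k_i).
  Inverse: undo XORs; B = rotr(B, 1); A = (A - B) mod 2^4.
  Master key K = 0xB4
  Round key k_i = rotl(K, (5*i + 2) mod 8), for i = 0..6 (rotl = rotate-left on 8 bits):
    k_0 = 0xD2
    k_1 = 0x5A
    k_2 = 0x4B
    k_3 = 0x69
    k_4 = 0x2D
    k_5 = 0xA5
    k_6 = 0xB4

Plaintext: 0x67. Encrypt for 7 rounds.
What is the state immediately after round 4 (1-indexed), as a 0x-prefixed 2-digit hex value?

s_0 = plaintext = 0x67
s_1 = Round(s_0, k_0) = 0xF3
s_2 = Round(s_1, k_1) = 0x83
s_3 = Round(s_2, k_2) = 0x02
s_4 = Round(s_3, k_3) = 0xB2
s_5 = Round(s_4, k_4) = 0x06
s_6 = Round(s_5, k_5) = 0x36
s_7 = Round(s_6, k_6) = 0xD7

0xB2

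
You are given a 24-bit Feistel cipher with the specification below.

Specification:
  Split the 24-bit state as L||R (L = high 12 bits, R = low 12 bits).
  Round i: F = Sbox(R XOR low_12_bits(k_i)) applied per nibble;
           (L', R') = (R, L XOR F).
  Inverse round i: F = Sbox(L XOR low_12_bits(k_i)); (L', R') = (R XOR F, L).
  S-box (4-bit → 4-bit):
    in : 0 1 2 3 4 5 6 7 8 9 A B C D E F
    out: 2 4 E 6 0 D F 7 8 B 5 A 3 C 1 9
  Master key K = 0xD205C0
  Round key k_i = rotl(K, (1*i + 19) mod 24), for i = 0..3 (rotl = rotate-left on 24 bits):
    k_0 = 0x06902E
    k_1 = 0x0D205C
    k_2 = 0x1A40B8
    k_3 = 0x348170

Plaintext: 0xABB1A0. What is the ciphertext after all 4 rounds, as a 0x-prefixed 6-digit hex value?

s_0 = plaintext = 0xABB1A0
s_1 = Round(s_0, k_0) = 0x1A0E3A
s_2 = Round(s_1, k_1) = 0xE3A05F
s_3 = Round(s_2, k_2) = 0x05FC2D
s_4 = Round(s_3, k_3) = 0xC2DC83

0xC2DC83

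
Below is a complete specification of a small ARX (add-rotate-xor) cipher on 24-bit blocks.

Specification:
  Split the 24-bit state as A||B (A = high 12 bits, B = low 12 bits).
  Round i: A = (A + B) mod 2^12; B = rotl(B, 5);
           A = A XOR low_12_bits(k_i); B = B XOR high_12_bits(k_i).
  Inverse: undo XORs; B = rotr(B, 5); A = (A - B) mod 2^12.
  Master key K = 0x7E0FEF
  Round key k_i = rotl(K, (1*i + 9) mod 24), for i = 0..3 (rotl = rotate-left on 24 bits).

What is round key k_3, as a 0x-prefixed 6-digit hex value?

K = 0x7E0FEF
k_0 = rotl(K, (1*0+9) mod 24) = rotl(K, 9) = 0x1FDEFC
k_1 = rotl(K, (1*1+9) mod 24) = rotl(K, 10) = 0x3FBDF8
k_2 = rotl(K, (1*2+9) mod 24) = rotl(K, 11) = 0x7F7BF0
k_3 = rotl(K, (1*3+9) mod 24) = rotl(K, 12) = 0xFEF7E0

0xFEF7E0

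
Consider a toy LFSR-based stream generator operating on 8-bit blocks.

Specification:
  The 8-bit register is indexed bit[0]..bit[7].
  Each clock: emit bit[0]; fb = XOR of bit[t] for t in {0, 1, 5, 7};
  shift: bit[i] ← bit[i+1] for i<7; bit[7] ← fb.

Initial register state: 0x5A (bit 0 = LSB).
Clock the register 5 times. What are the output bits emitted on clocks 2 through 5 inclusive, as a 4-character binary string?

1011

reg_0 = 0x5A
clock 1: out=0, reg = 0xAD
clock 2: out=1, reg = 0xD6
clock 3: out=0, reg = 0x6B
clock 4: out=1, reg = 0xB5
clock 5: out=1, reg = 0xDA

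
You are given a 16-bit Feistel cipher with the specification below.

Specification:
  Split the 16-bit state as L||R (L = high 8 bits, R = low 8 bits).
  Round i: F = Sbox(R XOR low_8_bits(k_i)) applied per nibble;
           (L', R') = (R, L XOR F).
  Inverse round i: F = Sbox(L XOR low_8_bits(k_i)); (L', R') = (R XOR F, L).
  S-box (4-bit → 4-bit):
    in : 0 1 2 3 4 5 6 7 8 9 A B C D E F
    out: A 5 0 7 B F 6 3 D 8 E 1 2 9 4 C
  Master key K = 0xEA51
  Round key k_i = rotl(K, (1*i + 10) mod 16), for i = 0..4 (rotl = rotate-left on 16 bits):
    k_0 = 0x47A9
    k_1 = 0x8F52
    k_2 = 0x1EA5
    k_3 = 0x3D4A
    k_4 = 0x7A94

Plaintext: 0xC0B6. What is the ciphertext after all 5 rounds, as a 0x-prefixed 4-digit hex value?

0x7DA7

s_0 = plaintext = 0xC0B6
s_1 = Round(s_0, k_0) = 0xB69C
s_2 = Round(s_1, k_1) = 0x9C92
s_3 = Round(s_2, k_2) = 0x92EF
s_4 = Round(s_3, k_3) = 0xEF7D
s_5 = Round(s_4, k_4) = 0x7DA7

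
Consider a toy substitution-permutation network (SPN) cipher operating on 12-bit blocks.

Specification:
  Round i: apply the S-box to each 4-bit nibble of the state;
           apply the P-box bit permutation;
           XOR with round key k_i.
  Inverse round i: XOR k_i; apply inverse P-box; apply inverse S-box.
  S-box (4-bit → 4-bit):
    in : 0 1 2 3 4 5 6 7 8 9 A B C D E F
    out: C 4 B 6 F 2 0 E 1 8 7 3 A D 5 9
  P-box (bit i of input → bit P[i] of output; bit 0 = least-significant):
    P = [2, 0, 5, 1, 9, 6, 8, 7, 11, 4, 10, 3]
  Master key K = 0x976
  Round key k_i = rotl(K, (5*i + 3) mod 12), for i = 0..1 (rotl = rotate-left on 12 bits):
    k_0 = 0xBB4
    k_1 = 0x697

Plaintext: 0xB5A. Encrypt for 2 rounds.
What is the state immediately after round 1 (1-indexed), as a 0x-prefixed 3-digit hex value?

0x3C1

s_0 = plaintext = 0xB5A
s_1 = Round(s_0, k_0) = 0x3C1
s_2 = Round(s_1, k_1) = 0x267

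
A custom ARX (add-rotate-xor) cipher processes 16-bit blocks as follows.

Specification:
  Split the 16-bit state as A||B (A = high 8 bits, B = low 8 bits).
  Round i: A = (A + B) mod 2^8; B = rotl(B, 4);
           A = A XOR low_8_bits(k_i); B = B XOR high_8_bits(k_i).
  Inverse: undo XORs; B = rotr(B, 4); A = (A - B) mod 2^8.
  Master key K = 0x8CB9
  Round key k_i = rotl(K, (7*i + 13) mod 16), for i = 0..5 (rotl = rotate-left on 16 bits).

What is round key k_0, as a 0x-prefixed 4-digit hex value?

K = 0x8CB9
k_0 = rotl(K, (7*0+13) mod 16) = rotl(K, 13) = 0x3197

0x3197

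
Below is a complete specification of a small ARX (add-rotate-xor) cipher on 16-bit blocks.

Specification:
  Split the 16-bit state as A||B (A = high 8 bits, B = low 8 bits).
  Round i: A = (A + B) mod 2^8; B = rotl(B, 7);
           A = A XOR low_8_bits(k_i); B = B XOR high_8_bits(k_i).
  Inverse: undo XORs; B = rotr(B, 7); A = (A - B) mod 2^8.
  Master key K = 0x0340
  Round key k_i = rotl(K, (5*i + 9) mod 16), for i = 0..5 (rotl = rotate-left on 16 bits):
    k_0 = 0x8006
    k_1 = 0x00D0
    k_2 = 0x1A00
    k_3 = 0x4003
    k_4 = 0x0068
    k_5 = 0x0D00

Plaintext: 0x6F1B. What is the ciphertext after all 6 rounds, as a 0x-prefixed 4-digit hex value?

s_0 = plaintext = 0x6F1B
s_1 = Round(s_0, k_0) = 0x8C0D
s_2 = Round(s_1, k_1) = 0x4986
s_3 = Round(s_2, k_2) = 0xCF59
s_4 = Round(s_3, k_3) = 0x2BEC
s_5 = Round(s_4, k_4) = 0x7F76
s_6 = Round(s_5, k_5) = 0xF536

0xF536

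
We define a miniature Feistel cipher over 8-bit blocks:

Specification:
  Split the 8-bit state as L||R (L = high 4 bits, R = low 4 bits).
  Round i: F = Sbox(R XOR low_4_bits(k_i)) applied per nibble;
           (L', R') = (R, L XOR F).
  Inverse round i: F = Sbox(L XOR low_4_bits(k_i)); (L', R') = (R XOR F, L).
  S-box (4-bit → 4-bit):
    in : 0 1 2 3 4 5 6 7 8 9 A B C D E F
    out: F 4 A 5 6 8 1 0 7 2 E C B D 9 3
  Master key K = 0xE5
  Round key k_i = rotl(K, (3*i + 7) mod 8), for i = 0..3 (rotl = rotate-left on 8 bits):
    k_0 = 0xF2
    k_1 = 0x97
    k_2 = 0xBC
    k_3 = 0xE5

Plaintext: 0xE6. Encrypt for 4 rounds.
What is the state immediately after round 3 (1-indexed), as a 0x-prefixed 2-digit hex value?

0x5A

s_0 = plaintext = 0xE6
s_1 = Round(s_0, k_0) = 0x68
s_2 = Round(s_1, k_1) = 0x85
s_3 = Round(s_2, k_2) = 0x5A
s_4 = Round(s_3, k_3) = 0xA6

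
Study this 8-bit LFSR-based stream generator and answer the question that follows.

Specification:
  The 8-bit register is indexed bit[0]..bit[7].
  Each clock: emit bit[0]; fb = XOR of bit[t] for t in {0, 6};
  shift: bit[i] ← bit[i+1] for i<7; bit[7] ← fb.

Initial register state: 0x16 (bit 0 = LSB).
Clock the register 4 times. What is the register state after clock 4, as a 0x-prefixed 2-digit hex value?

reg_0 = 0x16
clock 1: out=0, reg = 0x0B
clock 2: out=1, reg = 0x85
clock 3: out=1, reg = 0xC2
clock 4: out=0, reg = 0xE1

0xE1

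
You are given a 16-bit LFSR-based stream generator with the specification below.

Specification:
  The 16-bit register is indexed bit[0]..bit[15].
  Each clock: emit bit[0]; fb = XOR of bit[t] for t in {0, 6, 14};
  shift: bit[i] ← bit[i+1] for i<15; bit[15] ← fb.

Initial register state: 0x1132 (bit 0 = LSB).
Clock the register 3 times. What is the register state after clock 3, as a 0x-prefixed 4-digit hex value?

reg_0 = 0x1132
clock 1: out=0, reg = 0x0899
clock 2: out=1, reg = 0x844C
clock 3: out=0, reg = 0xC226

0xC226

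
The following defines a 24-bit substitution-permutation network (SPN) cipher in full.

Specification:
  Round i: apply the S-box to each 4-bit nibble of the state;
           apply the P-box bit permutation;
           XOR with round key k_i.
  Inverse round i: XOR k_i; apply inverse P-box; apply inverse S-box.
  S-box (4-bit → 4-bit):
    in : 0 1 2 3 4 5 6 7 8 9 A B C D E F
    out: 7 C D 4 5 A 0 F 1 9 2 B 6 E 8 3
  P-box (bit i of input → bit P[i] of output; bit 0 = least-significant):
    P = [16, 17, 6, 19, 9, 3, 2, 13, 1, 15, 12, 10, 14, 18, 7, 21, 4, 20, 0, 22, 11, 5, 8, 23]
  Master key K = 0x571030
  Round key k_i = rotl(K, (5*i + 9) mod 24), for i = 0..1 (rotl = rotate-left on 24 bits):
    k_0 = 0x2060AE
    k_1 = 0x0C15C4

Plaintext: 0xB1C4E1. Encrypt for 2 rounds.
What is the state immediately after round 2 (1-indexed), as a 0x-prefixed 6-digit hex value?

0xB21783

s_0 = plaintext = 0xB1C4E1
s_1 = Round(s_0, k_0) = 0xEC584D
s_2 = Round(s_1, k_1) = 0xB21783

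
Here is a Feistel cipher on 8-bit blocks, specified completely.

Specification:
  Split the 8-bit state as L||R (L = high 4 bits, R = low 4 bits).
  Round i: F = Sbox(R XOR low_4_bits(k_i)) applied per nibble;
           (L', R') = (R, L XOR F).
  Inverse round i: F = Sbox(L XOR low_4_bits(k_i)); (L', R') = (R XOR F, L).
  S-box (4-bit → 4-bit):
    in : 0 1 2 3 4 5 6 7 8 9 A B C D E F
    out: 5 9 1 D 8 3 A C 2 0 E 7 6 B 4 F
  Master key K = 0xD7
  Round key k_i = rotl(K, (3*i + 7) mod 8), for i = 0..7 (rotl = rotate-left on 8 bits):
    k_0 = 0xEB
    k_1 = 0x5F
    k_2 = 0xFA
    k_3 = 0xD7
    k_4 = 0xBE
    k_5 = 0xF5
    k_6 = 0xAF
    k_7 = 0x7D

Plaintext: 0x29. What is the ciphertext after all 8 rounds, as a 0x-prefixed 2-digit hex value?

0x9F

s_0 = plaintext = 0x29
s_1 = Round(s_0, k_0) = 0x93
s_2 = Round(s_1, k_1) = 0x3F
s_3 = Round(s_2, k_2) = 0xF0
s_4 = Round(s_3, k_3) = 0x03
s_5 = Round(s_4, k_4) = 0x3B
s_6 = Round(s_5, k_5) = 0xB7
s_7 = Round(s_6, k_6) = 0x79
s_8 = Round(s_7, k_7) = 0x9F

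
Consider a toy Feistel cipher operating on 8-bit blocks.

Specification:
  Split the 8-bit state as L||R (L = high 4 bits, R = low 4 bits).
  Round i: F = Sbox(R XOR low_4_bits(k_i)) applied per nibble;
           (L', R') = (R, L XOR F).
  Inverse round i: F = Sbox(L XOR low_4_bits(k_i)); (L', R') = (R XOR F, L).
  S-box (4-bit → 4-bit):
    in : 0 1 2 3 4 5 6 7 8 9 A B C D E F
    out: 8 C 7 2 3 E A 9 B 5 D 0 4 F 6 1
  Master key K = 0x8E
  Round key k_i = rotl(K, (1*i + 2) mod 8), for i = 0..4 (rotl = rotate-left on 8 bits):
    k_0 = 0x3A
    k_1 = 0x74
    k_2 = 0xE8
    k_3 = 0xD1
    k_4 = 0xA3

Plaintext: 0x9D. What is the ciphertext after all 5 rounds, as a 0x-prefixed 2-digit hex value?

0xE5

s_0 = plaintext = 0x9D
s_1 = Round(s_0, k_0) = 0xD0
s_2 = Round(s_1, k_1) = 0x0E
s_3 = Round(s_2, k_2) = 0xEA
s_4 = Round(s_3, k_3) = 0xAE
s_5 = Round(s_4, k_4) = 0xE5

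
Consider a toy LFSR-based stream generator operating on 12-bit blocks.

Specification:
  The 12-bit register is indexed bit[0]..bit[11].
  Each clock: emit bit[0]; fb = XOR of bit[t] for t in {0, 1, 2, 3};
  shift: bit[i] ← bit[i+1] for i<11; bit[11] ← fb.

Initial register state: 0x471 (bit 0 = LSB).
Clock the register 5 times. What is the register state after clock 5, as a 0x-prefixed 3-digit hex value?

0xDA3

reg_0 = 0x471
clock 1: out=1, reg = 0xA38
clock 2: out=0, reg = 0xD1C
clock 3: out=0, reg = 0x68E
clock 4: out=0, reg = 0xB47
clock 5: out=1, reg = 0xDA3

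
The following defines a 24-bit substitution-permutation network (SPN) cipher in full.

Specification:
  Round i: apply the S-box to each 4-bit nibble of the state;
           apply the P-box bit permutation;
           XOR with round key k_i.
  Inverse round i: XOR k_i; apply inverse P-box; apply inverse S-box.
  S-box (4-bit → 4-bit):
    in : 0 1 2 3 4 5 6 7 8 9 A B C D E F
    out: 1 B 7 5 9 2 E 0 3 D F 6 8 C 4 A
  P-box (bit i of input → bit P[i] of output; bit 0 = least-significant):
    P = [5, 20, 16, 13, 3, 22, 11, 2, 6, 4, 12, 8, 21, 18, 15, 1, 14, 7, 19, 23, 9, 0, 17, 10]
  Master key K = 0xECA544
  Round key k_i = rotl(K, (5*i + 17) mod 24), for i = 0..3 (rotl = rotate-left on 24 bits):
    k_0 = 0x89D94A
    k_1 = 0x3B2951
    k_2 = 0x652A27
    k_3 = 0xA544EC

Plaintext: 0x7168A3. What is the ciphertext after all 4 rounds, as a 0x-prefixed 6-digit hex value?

0x1DEE61

s_0 = plaintext = 0x7168A3
s_1 = Round(s_0, k_0) = 0x4C11B4
s_2 = Round(s_1, k_1) = 0xDF0623
s_3 = Round(s_2, k_2) = 0x86379F
s_4 = Round(s_3, k_3) = 0x1DEE61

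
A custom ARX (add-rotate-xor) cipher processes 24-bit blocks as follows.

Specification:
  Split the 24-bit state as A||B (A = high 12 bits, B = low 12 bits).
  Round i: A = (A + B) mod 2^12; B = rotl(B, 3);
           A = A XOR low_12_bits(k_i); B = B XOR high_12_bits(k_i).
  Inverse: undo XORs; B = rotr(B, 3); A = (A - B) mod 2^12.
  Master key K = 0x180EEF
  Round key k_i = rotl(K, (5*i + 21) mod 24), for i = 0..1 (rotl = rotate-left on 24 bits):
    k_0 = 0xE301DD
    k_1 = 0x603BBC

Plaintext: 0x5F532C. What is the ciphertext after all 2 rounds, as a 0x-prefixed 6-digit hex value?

s_0 = plaintext = 0x5F532C
s_1 = Round(s_0, k_0) = 0x8FC751
s_2 = Round(s_1, k_1) = 0xBF1C88

0xBF1C88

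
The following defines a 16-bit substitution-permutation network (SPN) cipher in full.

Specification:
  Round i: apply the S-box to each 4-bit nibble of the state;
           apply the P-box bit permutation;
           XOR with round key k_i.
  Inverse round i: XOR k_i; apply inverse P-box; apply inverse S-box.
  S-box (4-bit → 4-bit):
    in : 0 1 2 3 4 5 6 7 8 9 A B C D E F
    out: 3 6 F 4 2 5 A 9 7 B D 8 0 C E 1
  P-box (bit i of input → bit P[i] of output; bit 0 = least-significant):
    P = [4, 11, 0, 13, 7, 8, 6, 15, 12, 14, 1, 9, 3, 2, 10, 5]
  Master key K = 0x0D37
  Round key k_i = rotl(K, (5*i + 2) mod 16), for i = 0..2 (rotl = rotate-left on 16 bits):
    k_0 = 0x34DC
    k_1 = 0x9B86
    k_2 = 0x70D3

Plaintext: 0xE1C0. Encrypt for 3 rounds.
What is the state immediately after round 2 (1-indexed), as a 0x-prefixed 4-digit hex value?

0x6AFD

s_0 = plaintext = 0xE1C0
s_1 = Round(s_0, k_0) = 0x78EA
s_2 = Round(s_1, k_1) = 0x6AFD
s_3 = Round(s_2, k_2) = 0x4274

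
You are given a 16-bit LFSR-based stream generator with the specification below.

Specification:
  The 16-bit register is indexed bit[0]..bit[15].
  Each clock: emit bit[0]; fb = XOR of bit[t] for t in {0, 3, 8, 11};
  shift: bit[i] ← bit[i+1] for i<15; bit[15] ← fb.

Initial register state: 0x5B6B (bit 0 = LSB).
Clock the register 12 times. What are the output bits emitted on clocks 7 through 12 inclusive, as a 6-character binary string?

reg_0 = 0x5B6B
clock 1: out=1, reg = 0x2DB5
clock 2: out=1, reg = 0x96DA
clock 3: out=0, reg = 0xCB6D
clock 4: out=1, reg = 0x65B6
clock 5: out=0, reg = 0xB2DB
clock 6: out=1, reg = 0x596D
clock 7: out=1, reg = 0x2CB6
clock 8: out=0, reg = 0x965B
clock 9: out=1, reg = 0x4B2D
clock 10: out=1, reg = 0x2596
clock 11: out=0, reg = 0x92CB
clock 12: out=1, reg = 0x4965

101101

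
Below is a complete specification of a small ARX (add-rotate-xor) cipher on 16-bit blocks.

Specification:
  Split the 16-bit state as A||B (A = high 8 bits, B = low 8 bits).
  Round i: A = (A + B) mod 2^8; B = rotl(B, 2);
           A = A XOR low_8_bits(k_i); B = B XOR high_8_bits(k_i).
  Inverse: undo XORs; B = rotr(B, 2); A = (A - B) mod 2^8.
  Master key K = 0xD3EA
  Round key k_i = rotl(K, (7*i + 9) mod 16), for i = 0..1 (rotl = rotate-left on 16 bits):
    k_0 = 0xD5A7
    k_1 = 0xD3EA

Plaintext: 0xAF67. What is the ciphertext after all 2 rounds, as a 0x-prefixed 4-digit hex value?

0x13F2

s_0 = plaintext = 0xAF67
s_1 = Round(s_0, k_0) = 0xB148
s_2 = Round(s_1, k_1) = 0x13F2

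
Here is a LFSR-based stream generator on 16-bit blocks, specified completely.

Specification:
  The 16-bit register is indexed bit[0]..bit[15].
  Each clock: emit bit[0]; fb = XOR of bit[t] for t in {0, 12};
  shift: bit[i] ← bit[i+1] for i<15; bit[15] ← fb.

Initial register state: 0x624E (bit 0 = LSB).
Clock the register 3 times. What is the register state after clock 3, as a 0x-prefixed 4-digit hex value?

reg_0 = 0x624E
clock 1: out=0, reg = 0x3127
clock 2: out=1, reg = 0x1893
clock 3: out=1, reg = 0x0C49

0x0C49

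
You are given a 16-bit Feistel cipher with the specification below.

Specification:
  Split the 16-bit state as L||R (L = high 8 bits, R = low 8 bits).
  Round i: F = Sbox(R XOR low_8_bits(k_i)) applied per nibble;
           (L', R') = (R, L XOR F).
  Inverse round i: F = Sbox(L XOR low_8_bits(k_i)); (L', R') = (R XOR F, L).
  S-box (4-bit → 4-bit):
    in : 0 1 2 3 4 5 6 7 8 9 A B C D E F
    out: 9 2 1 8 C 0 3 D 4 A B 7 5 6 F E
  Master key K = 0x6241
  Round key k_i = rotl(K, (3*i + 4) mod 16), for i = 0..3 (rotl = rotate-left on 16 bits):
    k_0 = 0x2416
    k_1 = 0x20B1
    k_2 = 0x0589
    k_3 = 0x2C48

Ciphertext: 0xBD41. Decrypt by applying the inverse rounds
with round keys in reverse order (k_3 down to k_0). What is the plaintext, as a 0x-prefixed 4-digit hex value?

0x0185

s_0 = ciphertext = 0xBD41
s_1 = InvRound(s_0, k_3) = 0xA1BD
s_2 = InvRound(s_1, k_2) = 0xA9A1
s_3 = InvRound(s_2, k_1) = 0x85A9
s_4 = InvRound(s_3, k_0) = 0x0185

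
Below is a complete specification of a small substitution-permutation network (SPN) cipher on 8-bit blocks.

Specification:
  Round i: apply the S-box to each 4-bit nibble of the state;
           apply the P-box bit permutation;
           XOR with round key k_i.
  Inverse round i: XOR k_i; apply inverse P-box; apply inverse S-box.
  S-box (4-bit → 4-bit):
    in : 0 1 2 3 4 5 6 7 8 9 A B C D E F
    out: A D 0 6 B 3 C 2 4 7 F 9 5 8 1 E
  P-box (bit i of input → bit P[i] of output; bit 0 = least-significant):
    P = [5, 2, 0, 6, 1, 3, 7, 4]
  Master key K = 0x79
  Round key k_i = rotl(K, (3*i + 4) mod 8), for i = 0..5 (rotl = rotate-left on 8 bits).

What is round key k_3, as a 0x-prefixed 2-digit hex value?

K = 0x79
k_0 = rotl(K, (3*0+4) mod 8) = rotl(K, 4) = 0x97
k_1 = rotl(K, (3*1+4) mod 8) = rotl(K, 7) = 0xBC
k_2 = rotl(K, (3*2+4) mod 8) = rotl(K, 2) = 0xE5
k_3 = rotl(K, (3*3+4) mod 8) = rotl(K, 5) = 0x2F

0x2F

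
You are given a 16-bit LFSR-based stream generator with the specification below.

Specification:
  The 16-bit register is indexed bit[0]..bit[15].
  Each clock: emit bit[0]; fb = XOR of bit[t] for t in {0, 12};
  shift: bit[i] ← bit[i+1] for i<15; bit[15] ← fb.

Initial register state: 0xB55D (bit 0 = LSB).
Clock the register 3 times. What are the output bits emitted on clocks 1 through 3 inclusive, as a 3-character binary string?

reg_0 = 0xB55D
clock 1: out=1, reg = 0x5AAE
clock 2: out=0, reg = 0xAD57
clock 3: out=1, reg = 0xD6AB

101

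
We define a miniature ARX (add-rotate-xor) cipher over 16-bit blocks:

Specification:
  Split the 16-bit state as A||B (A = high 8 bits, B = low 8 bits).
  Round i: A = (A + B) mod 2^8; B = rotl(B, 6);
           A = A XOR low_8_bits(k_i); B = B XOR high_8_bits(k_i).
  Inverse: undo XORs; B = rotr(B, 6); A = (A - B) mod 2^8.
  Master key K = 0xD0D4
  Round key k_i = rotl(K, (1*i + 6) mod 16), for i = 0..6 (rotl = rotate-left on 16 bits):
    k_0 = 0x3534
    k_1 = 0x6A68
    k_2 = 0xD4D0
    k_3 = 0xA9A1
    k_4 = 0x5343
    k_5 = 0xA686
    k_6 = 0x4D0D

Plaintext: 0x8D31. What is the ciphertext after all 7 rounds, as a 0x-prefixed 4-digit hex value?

0xD5AE

s_0 = plaintext = 0x8D31
s_1 = Round(s_0, k_0) = 0x8A79
s_2 = Round(s_1, k_1) = 0x6B34
s_3 = Round(s_2, k_2) = 0x4FD9
s_4 = Round(s_3, k_3) = 0x89DF
s_5 = Round(s_4, k_4) = 0x2BA4
s_6 = Round(s_5, k_5) = 0x498F
s_7 = Round(s_6, k_6) = 0xD5AE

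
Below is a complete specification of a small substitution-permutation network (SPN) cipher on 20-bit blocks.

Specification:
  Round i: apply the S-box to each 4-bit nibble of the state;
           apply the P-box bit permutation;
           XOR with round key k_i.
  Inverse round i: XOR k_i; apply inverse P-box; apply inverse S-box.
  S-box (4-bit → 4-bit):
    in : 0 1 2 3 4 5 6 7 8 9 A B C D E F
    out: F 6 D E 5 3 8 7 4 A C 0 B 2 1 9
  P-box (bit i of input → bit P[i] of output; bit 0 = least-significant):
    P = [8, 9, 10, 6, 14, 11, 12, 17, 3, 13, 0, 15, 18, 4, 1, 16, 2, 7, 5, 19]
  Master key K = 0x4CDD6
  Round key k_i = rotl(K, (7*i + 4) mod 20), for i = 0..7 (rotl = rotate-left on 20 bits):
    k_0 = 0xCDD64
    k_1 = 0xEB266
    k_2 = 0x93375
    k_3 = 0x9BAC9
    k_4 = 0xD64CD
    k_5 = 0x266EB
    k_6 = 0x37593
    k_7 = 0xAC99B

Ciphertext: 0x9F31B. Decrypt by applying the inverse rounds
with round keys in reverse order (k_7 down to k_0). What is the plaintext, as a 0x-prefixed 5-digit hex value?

s_0 = ciphertext = 0x9F31B
s_1 = InvRound(s_0, k_7) = 0xD6D3D
s_2 = InvRound(s_1, k_6) = 0x04E3B
s_3 = InvRound(s_2, k_5) = 0xDDD96
s_4 = InvRound(s_3, k_4) = 0xB101F
s_5 = InvRound(s_4, k_3) = 0x51999
s_6 = InvRound(s_5, k_2) = 0x0E5D9
s_7 = InvRound(s_6, k_1) = 0x07427
s_8 = InvRound(s_7, k_0) = 0x643DF

0x643DF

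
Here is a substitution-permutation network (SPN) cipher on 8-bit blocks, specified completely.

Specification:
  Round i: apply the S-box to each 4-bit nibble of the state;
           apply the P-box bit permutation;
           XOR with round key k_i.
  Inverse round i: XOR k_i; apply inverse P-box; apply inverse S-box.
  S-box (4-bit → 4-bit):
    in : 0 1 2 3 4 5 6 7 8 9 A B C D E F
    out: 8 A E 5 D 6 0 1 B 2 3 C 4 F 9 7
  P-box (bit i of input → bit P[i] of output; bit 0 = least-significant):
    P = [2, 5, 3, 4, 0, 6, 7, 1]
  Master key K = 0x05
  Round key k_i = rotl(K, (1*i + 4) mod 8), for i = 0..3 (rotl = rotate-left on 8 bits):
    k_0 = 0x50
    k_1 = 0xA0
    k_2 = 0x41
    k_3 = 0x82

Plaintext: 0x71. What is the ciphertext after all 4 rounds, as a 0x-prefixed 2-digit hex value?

s_0 = plaintext = 0x71
s_1 = Round(s_0, k_0) = 0x61
s_2 = Round(s_1, k_1) = 0x90
s_3 = Round(s_2, k_2) = 0x11
s_4 = Round(s_3, k_3) = 0xF0

0xF0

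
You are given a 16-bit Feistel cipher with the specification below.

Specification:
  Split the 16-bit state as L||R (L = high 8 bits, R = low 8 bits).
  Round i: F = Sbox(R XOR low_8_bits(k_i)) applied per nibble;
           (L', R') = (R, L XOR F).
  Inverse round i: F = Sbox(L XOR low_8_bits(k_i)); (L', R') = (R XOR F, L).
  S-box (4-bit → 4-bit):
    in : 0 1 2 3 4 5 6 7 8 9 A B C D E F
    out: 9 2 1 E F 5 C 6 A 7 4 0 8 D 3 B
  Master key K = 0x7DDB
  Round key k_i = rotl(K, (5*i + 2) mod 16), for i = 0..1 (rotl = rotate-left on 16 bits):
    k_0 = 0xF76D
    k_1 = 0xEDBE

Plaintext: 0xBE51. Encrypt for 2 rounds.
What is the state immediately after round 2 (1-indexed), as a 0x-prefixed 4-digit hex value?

s_0 = plaintext = 0xBE51
s_1 = Round(s_0, k_0) = 0x5156
s_2 = Round(s_1, k_1) = 0x566B

0x566B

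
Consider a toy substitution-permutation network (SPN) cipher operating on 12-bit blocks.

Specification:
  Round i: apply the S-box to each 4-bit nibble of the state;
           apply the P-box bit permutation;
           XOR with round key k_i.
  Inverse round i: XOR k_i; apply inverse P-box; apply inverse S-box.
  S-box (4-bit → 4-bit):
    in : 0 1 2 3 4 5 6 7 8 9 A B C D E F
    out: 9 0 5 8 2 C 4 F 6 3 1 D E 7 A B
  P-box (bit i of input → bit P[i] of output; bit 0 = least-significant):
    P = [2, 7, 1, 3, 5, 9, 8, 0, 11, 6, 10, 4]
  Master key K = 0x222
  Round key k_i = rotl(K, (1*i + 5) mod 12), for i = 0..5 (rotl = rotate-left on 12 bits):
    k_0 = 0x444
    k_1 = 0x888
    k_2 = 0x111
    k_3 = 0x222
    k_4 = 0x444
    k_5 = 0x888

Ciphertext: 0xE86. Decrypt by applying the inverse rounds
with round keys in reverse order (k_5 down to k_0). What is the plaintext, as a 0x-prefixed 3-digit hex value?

0xF06

s_0 = ciphertext = 0xE86
s_1 = InvRound(s_0, k_5) = 0x64B
s_2 = InvRound(s_1, k_4) = 0x1EB
s_3 = InvRound(s_2, k_3) = 0x4CE
s_4 = InvRound(s_3, k_2) = 0xC57
s_5 = InvRound(s_4, k_1) = 0xC37
s_6 = InvRound(s_5, k_0) = 0xF06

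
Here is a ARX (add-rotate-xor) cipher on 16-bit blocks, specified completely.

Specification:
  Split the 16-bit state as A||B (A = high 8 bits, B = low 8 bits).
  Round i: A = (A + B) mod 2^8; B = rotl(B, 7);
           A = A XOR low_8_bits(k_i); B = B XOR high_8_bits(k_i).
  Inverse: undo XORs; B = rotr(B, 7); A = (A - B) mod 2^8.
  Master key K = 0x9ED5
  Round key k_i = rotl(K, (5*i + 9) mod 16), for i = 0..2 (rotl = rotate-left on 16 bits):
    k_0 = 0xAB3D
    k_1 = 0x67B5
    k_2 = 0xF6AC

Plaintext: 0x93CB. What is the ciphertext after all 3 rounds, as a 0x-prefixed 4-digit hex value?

0xE8D6

s_0 = plaintext = 0x93CB
s_1 = Round(s_0, k_0) = 0x634E
s_2 = Round(s_1, k_1) = 0x0440
s_3 = Round(s_2, k_2) = 0xE8D6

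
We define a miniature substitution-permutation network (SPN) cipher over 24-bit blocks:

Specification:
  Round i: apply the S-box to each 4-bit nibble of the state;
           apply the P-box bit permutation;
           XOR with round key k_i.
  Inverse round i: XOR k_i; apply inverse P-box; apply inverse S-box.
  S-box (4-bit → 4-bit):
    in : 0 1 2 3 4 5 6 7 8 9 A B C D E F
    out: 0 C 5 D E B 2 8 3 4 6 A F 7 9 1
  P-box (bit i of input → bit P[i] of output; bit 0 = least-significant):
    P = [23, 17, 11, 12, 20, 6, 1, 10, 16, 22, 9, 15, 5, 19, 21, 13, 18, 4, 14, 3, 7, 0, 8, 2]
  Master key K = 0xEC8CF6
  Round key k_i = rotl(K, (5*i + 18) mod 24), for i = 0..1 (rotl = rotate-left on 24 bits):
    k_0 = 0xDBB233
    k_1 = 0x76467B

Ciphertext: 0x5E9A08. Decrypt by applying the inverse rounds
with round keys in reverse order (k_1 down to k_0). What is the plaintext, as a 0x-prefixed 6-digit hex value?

0x9A3FCF

s_0 = ciphertext = 0x5E9A08
s_1 = InvRound(s_0, k_1) = 0x6AD741
s_2 = InvRound(s_1, k_0) = 0x9A3FCF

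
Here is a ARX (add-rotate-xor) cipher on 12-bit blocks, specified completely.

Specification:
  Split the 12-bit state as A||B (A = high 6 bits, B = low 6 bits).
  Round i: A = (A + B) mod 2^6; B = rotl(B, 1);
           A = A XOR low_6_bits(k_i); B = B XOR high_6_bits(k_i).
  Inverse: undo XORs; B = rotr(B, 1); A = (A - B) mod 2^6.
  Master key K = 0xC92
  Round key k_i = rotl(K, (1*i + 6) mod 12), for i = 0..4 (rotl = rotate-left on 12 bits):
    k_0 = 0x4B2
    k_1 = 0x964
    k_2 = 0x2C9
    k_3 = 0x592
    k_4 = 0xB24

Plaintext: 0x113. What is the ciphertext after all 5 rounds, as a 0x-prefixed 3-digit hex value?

s_0 = plaintext = 0x113
s_1 = Round(s_0, k_0) = 0x974
s_2 = Round(s_1, k_1) = 0xF4C
s_3 = Round(s_2, k_2) = 0x013
s_4 = Round(s_3, k_3) = 0x070
s_5 = Round(s_4, k_4) = 0x54D

0x54D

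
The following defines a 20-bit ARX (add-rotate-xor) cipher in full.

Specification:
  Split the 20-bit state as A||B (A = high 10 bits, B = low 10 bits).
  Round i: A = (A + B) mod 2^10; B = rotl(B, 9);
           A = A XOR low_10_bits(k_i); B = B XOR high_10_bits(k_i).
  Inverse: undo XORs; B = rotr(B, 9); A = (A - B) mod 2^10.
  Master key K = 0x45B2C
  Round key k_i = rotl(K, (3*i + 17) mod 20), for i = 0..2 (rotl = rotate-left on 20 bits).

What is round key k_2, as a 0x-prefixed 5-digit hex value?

0x2D962

K = 0x45B2C
k_0 = rotl(K, (3*0+17) mod 20) = rotl(K, 17) = 0x88B65
k_1 = rotl(K, (3*1+17) mod 20) = rotl(K, 0) = 0x45B2C
k_2 = rotl(K, (3*2+17) mod 20) = rotl(K, 3) = 0x2D962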